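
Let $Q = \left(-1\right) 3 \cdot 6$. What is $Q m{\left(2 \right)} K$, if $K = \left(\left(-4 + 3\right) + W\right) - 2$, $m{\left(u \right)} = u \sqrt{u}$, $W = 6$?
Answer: $- 108 \sqrt{2} \approx -152.74$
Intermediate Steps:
$m{\left(u \right)} = u^{\frac{3}{2}}$
$Q = -18$ ($Q = \left(-3\right) 6 = -18$)
$K = 3$ ($K = \left(\left(-4 + 3\right) + 6\right) - 2 = \left(-1 + 6\right) - 2 = 5 - 2 = 3$)
$Q m{\left(2 \right)} K = - 18 \cdot 2^{\frac{3}{2}} \cdot 3 = - 18 \cdot 2 \sqrt{2} \cdot 3 = - 36 \sqrt{2} \cdot 3 = - 108 \sqrt{2}$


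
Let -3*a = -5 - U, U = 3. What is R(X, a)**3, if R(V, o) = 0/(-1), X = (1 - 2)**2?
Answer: 0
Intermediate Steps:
X = 1 (X = (-1)**2 = 1)
a = 8/3 (a = -(-5 - 1*3)/3 = -(-5 - 3)/3 = -1/3*(-8) = 8/3 ≈ 2.6667)
R(V, o) = 0 (R(V, o) = 0*(-1) = 0)
R(X, a)**3 = 0**3 = 0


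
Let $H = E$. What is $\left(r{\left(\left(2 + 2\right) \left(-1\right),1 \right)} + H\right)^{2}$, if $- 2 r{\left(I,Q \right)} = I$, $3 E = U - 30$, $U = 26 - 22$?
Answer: $\frac{400}{9} \approx 44.444$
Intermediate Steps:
$U = 4$
$E = - \frac{26}{3}$ ($E = \frac{4 - 30}{3} = \frac{1}{3} \left(-26\right) = - \frac{26}{3} \approx -8.6667$)
$H = - \frac{26}{3} \approx -8.6667$
$r{\left(I,Q \right)} = - \frac{I}{2}$
$\left(r{\left(\left(2 + 2\right) \left(-1\right),1 \right)} + H\right)^{2} = \left(- \frac{\left(2 + 2\right) \left(-1\right)}{2} - \frac{26}{3}\right)^{2} = \left(- \frac{4 \left(-1\right)}{2} - \frac{26}{3}\right)^{2} = \left(\left(- \frac{1}{2}\right) \left(-4\right) - \frac{26}{3}\right)^{2} = \left(2 - \frac{26}{3}\right)^{2} = \left(- \frac{20}{3}\right)^{2} = \frac{400}{9}$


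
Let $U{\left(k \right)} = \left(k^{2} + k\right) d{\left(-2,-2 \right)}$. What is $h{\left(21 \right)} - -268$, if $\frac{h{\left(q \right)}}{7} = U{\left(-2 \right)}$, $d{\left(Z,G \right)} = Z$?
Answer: $240$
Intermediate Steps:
$U{\left(k \right)} = - 2 k - 2 k^{2}$ ($U{\left(k \right)} = \left(k^{2} + k\right) \left(-2\right) = \left(k + k^{2}\right) \left(-2\right) = - 2 k - 2 k^{2}$)
$h{\left(q \right)} = -28$ ($h{\left(q \right)} = 7 \left(\left(-2\right) \left(-2\right) \left(1 - 2\right)\right) = 7 \left(\left(-2\right) \left(-2\right) \left(-1\right)\right) = 7 \left(-4\right) = -28$)
$h{\left(21 \right)} - -268 = -28 - -268 = -28 + 268 = 240$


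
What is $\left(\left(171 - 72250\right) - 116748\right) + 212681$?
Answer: $23854$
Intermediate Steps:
$\left(\left(171 - 72250\right) - 116748\right) + 212681 = \left(-72079 - 116748\right) + 212681 = -188827 + 212681 = 23854$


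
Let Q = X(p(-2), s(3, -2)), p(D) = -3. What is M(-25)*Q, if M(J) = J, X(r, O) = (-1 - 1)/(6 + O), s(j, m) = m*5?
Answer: -25/2 ≈ -12.500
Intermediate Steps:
s(j, m) = 5*m
X(r, O) = -2/(6 + O)
Q = ½ (Q = -2/(6 + 5*(-2)) = -2/(6 - 10) = -2/(-4) = -2*(-¼) = ½ ≈ 0.50000)
M(-25)*Q = -25*½ = -25/2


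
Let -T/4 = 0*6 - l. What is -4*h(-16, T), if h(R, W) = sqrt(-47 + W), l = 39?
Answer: -4*sqrt(109) ≈ -41.761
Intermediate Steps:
T = 156 (T = -4*(0*6 - 1*39) = -4*(0 - 39) = -4*(-39) = 156)
-4*h(-16, T) = -4*sqrt(-47 + 156) = -4*sqrt(109)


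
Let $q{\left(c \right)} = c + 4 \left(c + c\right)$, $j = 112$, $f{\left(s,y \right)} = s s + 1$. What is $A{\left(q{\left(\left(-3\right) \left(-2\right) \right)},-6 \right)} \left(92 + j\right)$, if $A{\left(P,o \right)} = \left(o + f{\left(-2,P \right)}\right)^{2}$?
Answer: $204$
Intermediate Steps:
$f{\left(s,y \right)} = 1 + s^{2}$ ($f{\left(s,y \right)} = s^{2} + 1 = 1 + s^{2}$)
$q{\left(c \right)} = 9 c$ ($q{\left(c \right)} = c + 4 \cdot 2 c = c + 8 c = 9 c$)
$A{\left(P,o \right)} = \left(5 + o\right)^{2}$ ($A{\left(P,o \right)} = \left(o + \left(1 + \left(-2\right)^{2}\right)\right)^{2} = \left(o + \left(1 + 4\right)\right)^{2} = \left(o + 5\right)^{2} = \left(5 + o\right)^{2}$)
$A{\left(q{\left(\left(-3\right) \left(-2\right) \right)},-6 \right)} \left(92 + j\right) = \left(5 - 6\right)^{2} \left(92 + 112\right) = \left(-1\right)^{2} \cdot 204 = 1 \cdot 204 = 204$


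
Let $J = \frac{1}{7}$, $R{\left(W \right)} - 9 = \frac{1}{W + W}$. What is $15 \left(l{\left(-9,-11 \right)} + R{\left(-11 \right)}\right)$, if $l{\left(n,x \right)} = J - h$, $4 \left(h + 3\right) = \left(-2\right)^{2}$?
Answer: $\frac{25635}{154} \approx 166.46$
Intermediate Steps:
$R{\left(W \right)} = 9 + \frac{1}{2 W}$ ($R{\left(W \right)} = 9 + \frac{1}{W + W} = 9 + \frac{1}{2 W}$)
$h = -2$ ($h = -3 + \frac{\left(-2\right)^{2}}{4} = -3 + \frac{1}{4} \cdot 4 = -3 + 1 = -2$)
$J = \frac{1}{7} \approx 0.14286$
$l{\left(n,x \right)} = \frac{15}{7}$ ($l{\left(n,x \right)} = \frac{1}{7} - -2 = \frac{1}{7} + 2 = \frac{15}{7}$)
$15 \left(l{\left(-9,-11 \right)} + R{\left(-11 \right)}\right) = 15 \left(\frac{15}{7} + \left(9 + \frac{1}{2 \left(-11\right)}\right)\right) = 15 \left(\frac{15}{7} + \left(9 + \frac{1}{2} \left(- \frac{1}{11}\right)\right)\right) = 15 \left(\frac{15}{7} + \left(9 - \frac{1}{22}\right)\right) = 15 \left(\frac{15}{7} + \frac{197}{22}\right) = 15 \cdot \frac{1709}{154} = \frac{25635}{154}$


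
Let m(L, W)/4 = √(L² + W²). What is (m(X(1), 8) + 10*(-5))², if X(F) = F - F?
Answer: 324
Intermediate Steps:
X(F) = 0
m(L, W) = 4*√(L² + W²)
(m(X(1), 8) + 10*(-5))² = (4*√(0² + 8²) + 10*(-5))² = (4*√(0 + 64) - 50)² = (4*√64 - 50)² = (4*8 - 50)² = (32 - 50)² = (-18)² = 324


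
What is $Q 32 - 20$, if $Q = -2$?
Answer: $-84$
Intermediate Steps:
$Q 32 - 20 = \left(-2\right) 32 - 20 = -64 - 20 = -84$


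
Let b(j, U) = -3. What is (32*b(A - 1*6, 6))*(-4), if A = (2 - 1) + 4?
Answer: 384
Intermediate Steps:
A = 5 (A = 1 + 4 = 5)
(32*b(A - 1*6, 6))*(-4) = (32*(-3))*(-4) = -96*(-4) = 384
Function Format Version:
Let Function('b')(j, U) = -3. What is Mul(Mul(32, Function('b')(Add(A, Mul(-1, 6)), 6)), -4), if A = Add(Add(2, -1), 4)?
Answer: 384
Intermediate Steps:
A = 5 (A = Add(1, 4) = 5)
Mul(Mul(32, Function('b')(Add(A, Mul(-1, 6)), 6)), -4) = Mul(Mul(32, -3), -4) = Mul(-96, -4) = 384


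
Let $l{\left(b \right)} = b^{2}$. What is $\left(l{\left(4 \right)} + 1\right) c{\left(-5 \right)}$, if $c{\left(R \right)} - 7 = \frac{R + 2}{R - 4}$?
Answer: $\frac{374}{3} \approx 124.67$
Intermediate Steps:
$c{\left(R \right)} = 7 + \frac{2 + R}{-4 + R}$ ($c{\left(R \right)} = 7 + \frac{R + 2}{R - 4} = 7 + \frac{2 + R}{-4 + R}$)
$\left(l{\left(4 \right)} + 1\right) c{\left(-5 \right)} = \left(4^{2} + 1\right) \frac{2 \left(-13 + 4 \left(-5\right)\right)}{-4 - 5} = \left(16 + 1\right) \frac{2 \left(-13 - 20\right)}{-9} = 17 \cdot 2 \left(- \frac{1}{9}\right) \left(-33\right) = 17 \cdot \frac{22}{3} = \frac{374}{3}$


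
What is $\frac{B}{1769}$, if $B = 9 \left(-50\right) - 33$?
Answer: $- \frac{483}{1769} \approx -0.27304$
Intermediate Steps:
$B = -483$ ($B = -450 - 33 = -483$)
$\frac{B}{1769} = - \frac{483}{1769}$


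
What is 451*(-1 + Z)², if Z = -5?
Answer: 16236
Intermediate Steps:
451*(-1 + Z)² = 451*(-1 - 5)² = 451*(-6)² = 451*36 = 16236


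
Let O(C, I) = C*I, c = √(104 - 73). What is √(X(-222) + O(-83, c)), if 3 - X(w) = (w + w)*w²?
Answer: √(21882099 - 83*√31) ≈ 4677.8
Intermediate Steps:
c = √31 ≈ 5.5678
X(w) = 3 - 2*w³ (X(w) = 3 - (w + w)*w² = 3 - 2*w*w² = 3 - 2*w³)
√(X(-222) + O(-83, c)) = √((3 - 2*(-222)³) - 83*√31) = √((3 - 2*(-10941048)) - 83*√31) = √((3 + 21882096) - 83*√31) = √(21882099 - 83*√31)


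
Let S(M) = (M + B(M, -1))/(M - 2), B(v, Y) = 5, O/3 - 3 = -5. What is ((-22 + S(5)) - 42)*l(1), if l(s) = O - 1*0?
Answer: 364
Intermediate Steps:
O = -6 (O = 9 + 3*(-5) = 9 - 15 = -6)
l(s) = -6 (l(s) = -6 - 1*0 = -6 + 0 = -6)
S(M) = (5 + M)/(-2 + M) (S(M) = (M + 5)/(M - 2) = (5 + M)/(-2 + M))
((-22 + S(5)) - 42)*l(1) = ((-22 + (5 + 5)/(-2 + 5)) - 42)*(-6) = ((-22 + 10/3) - 42)*(-6) = (-56/3 - 42)*(-6) = -182/3*(-6) = 364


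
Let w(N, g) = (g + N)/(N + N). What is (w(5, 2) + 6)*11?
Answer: 737/10 ≈ 73.700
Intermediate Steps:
w(N, g) = (N + g)/(2*N) (w(N, g) = (N + g)/((2*N)) = (N + g)*(1/(2*N)) = (N + g)/(2*N))
(w(5, 2) + 6)*11 = ((½)*(5 + 2)/5 + 6)*11 = ((½)*(⅕)*7 + 6)*11 = (7/10 + 6)*11 = (67/10)*11 = 737/10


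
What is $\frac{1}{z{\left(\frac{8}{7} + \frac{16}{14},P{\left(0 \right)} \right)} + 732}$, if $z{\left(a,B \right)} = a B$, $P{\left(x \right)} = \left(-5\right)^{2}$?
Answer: $\frac{7}{5524} \approx 0.0012672$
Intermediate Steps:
$P{\left(x \right)} = 25$
$z{\left(a,B \right)} = B a$
$\frac{1}{z{\left(\frac{8}{7} + \frac{16}{14},P{\left(0 \right)} \right)} + 732} = \frac{1}{25 \left(\frac{8}{7} + \frac{16}{14}\right) + 732} = \frac{1}{25 \left(8 \cdot \frac{1}{7} + 16 \cdot \frac{1}{14}\right) + 732} = \frac{1}{25 \left(\frac{8}{7} + \frac{8}{7}\right) + 732} = \frac{1}{25 \cdot \frac{16}{7} + 732} = \frac{1}{\frac{400}{7} + 732} = \frac{1}{\frac{5524}{7}} = \frac{7}{5524}$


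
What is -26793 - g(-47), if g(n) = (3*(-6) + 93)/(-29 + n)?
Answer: -2036193/76 ≈ -26792.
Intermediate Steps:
g(n) = 75/(-29 + n) (g(n) = (-18 + 93)/(-29 + n) = 75/(-29 + n))
-26793 - g(-47) = -26793 - 75/(-29 - 47) = -26793 - 75/(-76) = -26793 - 75*(-1)/76 = -26793 - 1*(-75/76) = -26793 + 75/76 = -2036193/76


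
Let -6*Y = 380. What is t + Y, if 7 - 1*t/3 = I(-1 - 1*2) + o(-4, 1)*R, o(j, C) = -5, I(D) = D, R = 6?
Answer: 170/3 ≈ 56.667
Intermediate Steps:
Y = -190/3 (Y = -⅙*380 = -190/3 ≈ -63.333)
t = 120 (t = 21 - 3*((-1 - 1*2) - 5*6) = 21 - 3*((-1 - 2) - 30) = 21 - 3*(-3 - 30) = 21 - 3*(-33) = 21 + 99 = 120)
t + Y = 120 - 190/3 = 170/3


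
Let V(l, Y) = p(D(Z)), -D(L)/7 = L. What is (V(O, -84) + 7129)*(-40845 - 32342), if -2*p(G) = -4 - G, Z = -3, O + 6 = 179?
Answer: -1045329921/2 ≈ -5.2266e+8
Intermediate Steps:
O = 173 (O = -6 + 179 = 173)
D(L) = -7*L
p(G) = 2 + G/2 (p(G) = -(-4 - G)/2 = 2 + G/2)
V(l, Y) = 25/2 (V(l, Y) = 2 + (-7*(-3))/2 = 2 + (½)*21 = 2 + 21/2 = 25/2)
(V(O, -84) + 7129)*(-40845 - 32342) = (25/2 + 7129)*(-40845 - 32342) = (14283/2)*(-73187) = -1045329921/2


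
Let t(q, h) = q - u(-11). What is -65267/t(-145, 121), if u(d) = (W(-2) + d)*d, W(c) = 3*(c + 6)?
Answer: 65267/134 ≈ 487.07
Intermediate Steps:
W(c) = 18 + 3*c (W(c) = 3*(6 + c) = 18 + 3*c)
u(d) = d*(12 + d) (u(d) = ((18 + 3*(-2)) + d)*d = ((18 - 6) + d)*d = (12 + d)*d = d*(12 + d))
t(q, h) = 11 + q (t(q, h) = q - (-11)*(12 - 11) = q - (-11) = q - 1*(-11) = q + 11 = 11 + q)
-65267/t(-145, 121) = -65267/(11 - 145) = -65267/(-134) = -65267*(-1/134) = 65267/134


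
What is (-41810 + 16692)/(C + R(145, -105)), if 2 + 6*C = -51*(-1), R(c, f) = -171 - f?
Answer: 150708/347 ≈ 434.32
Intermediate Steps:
C = 49/6 (C = -1/3 + (-51*(-1))/6 = -1/3 + (1/6)*51 = -1/3 + 17/2 = 49/6 ≈ 8.1667)
(-41810 + 16692)/(C + R(145, -105)) = (-41810 + 16692)/(49/6 + (-171 - 1*(-105))) = -25118/(49/6 + (-171 + 105)) = -25118/(49/6 - 66) = -25118/(-347/6) = -25118*(-6/347) = 150708/347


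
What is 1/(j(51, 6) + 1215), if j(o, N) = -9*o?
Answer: 1/756 ≈ 0.0013228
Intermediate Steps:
1/(j(51, 6) + 1215) = 1/(-9*51 + 1215) = 1/(-459 + 1215) = 1/756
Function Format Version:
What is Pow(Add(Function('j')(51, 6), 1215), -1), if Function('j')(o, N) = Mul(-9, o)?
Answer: Rational(1, 756) ≈ 0.0013228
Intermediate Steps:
Pow(Add(Function('j')(51, 6), 1215), -1) = Pow(Add(Mul(-9, 51), 1215), -1) = Pow(Add(-459, 1215), -1) = Pow(756, -1) = Rational(1, 756)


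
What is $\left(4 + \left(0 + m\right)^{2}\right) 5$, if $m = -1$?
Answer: $25$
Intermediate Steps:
$\left(4 + \left(0 + m\right)^{2}\right) 5 = \left(4 + \left(0 - 1\right)^{2}\right) 5 = \left(4 + \left(-1\right)^{2}\right) 5 = \left(4 + 1\right) 5 = 5 \cdot 5 = 25$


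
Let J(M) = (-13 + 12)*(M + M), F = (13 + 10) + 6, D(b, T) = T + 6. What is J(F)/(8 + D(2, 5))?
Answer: -58/19 ≈ -3.0526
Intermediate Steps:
D(b, T) = 6 + T
F = 29 (F = 23 + 6 = 29)
J(M) = -2*M
J(F)/(8 + D(2, 5)) = (-2*29)/(8 + (6 + 5)) = -58/(8 + 11) = -58/19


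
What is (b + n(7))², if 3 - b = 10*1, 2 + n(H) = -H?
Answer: 256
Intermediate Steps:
n(H) = -2 - H
b = -7 (b = 3 - 10 = -7)
(b + n(7))² = (-7 + (-2 - 1*7))² = (-7 + (-2 - 7))² = (-7 - 9)² = (-16)² = 256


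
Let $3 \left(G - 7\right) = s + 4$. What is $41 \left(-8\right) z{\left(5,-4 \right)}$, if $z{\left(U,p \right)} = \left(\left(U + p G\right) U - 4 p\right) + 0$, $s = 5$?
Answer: $52152$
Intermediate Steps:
$G = 10$ ($G = 7 + \frac{5 + 4}{3} = 7 + \frac{1}{3} \cdot 9 = 7 + 3 = 10$)
$z{\left(U,p \right)} = - 4 p + U \left(U + 10 p\right)$ ($z{\left(U,p \right)} = \left(\left(U + p 10\right) U - 4 p\right) + 0 = \left(\left(U + 10 p\right) U - 4 p\right) + 0 = \left(U \left(U + 10 p\right) - 4 p\right) + 0 = \left(- 4 p + U \left(U + 10 p\right)\right) + 0 = - 4 p + U \left(U + 10 p\right)$)
$41 \left(-8\right) z{\left(5,-4 \right)} = 41 \left(-8\right) \left(5^{2} - -16 + 10 \cdot 5 \left(-4\right)\right) = - 328 \left(25 + 16 - 200\right) = \left(-328\right) \left(-159\right) = 52152$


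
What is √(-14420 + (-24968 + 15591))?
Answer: I*√23797 ≈ 154.26*I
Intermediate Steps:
√(-14420 + (-24968 + 15591)) = √(-14420 - 9377) = √(-23797) = I*√23797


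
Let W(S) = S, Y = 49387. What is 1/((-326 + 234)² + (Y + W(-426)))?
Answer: 1/57425 ≈ 1.7414e-5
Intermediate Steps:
1/((-326 + 234)² + (Y + W(-426))) = 1/((-326 + 234)² + (49387 - 426)) = 1/((-92)² + 48961) = 1/(8464 + 48961) = 1/57425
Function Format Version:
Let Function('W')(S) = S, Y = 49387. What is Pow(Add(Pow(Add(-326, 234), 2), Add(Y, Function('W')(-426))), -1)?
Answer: Rational(1, 57425) ≈ 1.7414e-5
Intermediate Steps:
Pow(Add(Pow(Add(-326, 234), 2), Add(Y, Function('W')(-426))), -1) = Pow(Add(Pow(Add(-326, 234), 2), Add(49387, -426)), -1) = Pow(Add(Pow(-92, 2), 48961), -1) = Pow(Add(8464, 48961), -1) = Pow(57425, -1) = Rational(1, 57425)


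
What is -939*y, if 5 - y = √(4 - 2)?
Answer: -4695 + 939*√2 ≈ -3367.1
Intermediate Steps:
y = 5 - √2 (y = 5 - √(4 - 2) = 5 - √2 ≈ 3.5858)
-939*y = -939*(5 - √2) = -4695 + 939*√2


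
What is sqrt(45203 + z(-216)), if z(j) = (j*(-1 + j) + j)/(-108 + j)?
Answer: sqrt(45059) ≈ 212.27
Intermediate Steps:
z(j) = (j + j*(-1 + j))/(-108 + j)
sqrt(45203 + z(-216)) = sqrt(45203 + (-216)**2/(-108 - 216)) = sqrt(45203 + 46656/(-324)) = sqrt(45203 + 46656*(-1/324)) = sqrt(45203 - 144) = sqrt(45059)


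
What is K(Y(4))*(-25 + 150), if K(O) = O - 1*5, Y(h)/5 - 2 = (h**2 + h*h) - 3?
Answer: 18750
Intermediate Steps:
Y(h) = -5 + 10*h**2 (Y(h) = 10 + 5*((h**2 + h*h) - 3) = 10 + 5*((h**2 + h**2) - 3) = 10 + 5*(2*h**2 - 3) = 10 + 5*(-3 + 2*h**2) = 10 + (-15 + 10*h**2) = -5 + 10*h**2)
K(O) = -5 + O (K(O) = O - 5 = -5 + O)
K(Y(4))*(-25 + 150) = (-5 + (-5 + 10*4**2))*(-25 + 150) = (-5 + (-5 + 10*16))*125 = (-5 + (-5 + 160))*125 = (-5 + 155)*125 = 150*125 = 18750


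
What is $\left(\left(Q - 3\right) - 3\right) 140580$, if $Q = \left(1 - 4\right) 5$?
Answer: $-2952180$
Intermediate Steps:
$Q = -15$ ($Q = \left(-3\right) 5 = -15$)
$\left(\left(Q - 3\right) - 3\right) 140580 = \left(\left(-15 - 3\right) - 3\right) 140580 = \left(-18 - 3\right) 140580 = \left(-21\right) 140580 = -2952180$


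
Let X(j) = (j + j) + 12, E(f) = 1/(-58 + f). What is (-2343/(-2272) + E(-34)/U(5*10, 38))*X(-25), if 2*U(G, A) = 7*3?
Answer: -302537/7728 ≈ -39.148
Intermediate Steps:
U(G, A) = 21/2 (U(G, A) = (7*3)/2 = (1/2)*21 = 21/2)
X(j) = 12 + 2*j (X(j) = 2*j + 12 = 12 + 2*j)
(-2343/(-2272) + E(-34)/U(5*10, 38))*X(-25) = (-2343/(-2272) + 1/((-58 - 34)*(21/2)))*(12 + 2*(-25)) = (-2343*(-1/2272) + (2/21)/(-92))*(12 - 50) = (33/32 - 1/92*2/21)*(-38) = (33/32 - 1/966)*(-38) = (15923/15456)*(-38) = -302537/7728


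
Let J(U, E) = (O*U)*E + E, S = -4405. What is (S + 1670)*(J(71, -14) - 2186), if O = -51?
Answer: -132631090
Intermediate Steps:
J(U, E) = E - 51*E*U (J(U, E) = (-51*U)*E + E = -51*E*U + E = E - 51*E*U)
(S + 1670)*(J(71, -14) - 2186) = (-4405 + 1670)*(-14*(1 - 51*71) - 2186) = -2735*(-14*(1 - 3621) - 2186) = -2735*(-14*(-3620) - 2186) = -2735*(50680 - 2186) = -2735*48494 = -132631090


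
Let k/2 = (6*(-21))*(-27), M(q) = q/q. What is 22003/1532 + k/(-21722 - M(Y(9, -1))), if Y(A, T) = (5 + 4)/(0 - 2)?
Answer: 155849147/11093212 ≈ 14.049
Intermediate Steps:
Y(A, T) = -9/2 (Y(A, T) = 9/(-2) = 9*(-½) = -9/2)
M(q) = 1
k = 6804 (k = 2*((6*(-21))*(-27)) = 2*(-126*(-27)) = 2*3402 = 6804)
22003/1532 + k/(-21722 - M(Y(9, -1))) = 22003/1532 + 6804/(-21722 - 1*1) = 22003*(1/1532) + 6804/(-21722 - 1) = 22003/1532 + 6804/(-21723) = 22003/1532 + 6804*(-1/21723) = 22003/1532 - 2268/7241 = 155849147/11093212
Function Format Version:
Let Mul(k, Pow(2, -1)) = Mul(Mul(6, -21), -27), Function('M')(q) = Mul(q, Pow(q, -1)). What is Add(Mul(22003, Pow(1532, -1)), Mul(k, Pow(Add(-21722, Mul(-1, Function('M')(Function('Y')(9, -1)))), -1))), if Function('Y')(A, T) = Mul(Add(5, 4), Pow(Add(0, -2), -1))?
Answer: Rational(155849147, 11093212) ≈ 14.049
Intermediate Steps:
Function('Y')(A, T) = Rational(-9, 2) (Function('Y')(A, T) = Mul(9, Pow(-2, -1)) = Mul(9, Rational(-1, 2)) = Rational(-9, 2))
Function('M')(q) = 1
k = 6804 (k = Mul(2, Mul(Mul(6, -21), -27)) = Mul(2, Mul(-126, -27)) = Mul(2, 3402) = 6804)
Add(Mul(22003, Pow(1532, -1)), Mul(k, Pow(Add(-21722, Mul(-1, Function('M')(Function('Y')(9, -1)))), -1))) = Add(Mul(22003, Pow(1532, -1)), Mul(6804, Pow(Add(-21722, Mul(-1, 1)), -1))) = Add(Mul(22003, Rational(1, 1532)), Mul(6804, Pow(Add(-21722, -1), -1))) = Add(Rational(22003, 1532), Mul(6804, Pow(-21723, -1))) = Add(Rational(22003, 1532), Mul(6804, Rational(-1, 21723))) = Add(Rational(22003, 1532), Rational(-2268, 7241)) = Rational(155849147, 11093212)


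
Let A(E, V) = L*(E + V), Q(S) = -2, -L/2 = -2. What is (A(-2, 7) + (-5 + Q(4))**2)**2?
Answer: 4761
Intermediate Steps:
L = 4 (L = -2*(-2) = 4)
A(E, V) = 4*E + 4*V (A(E, V) = 4*(E + V) = 4*E + 4*V)
(A(-2, 7) + (-5 + Q(4))**2)**2 = ((4*(-2) + 4*7) + (-5 - 2)**2)**2 = ((-8 + 28) + (-7)**2)**2 = (20 + 49)**2 = 69**2 = 4761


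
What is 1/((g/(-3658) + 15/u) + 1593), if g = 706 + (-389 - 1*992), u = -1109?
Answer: 4056722/6463051851 ≈ 0.00062768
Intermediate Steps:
g = -675 (g = 706 + (-389 - 992) = 706 - 1381 = -675)
1/((g/(-3658) + 15/u) + 1593) = 1/((-675/(-3658) + 15/(-1109)) + 1593) = 1/((-675*(-1/3658) + 15*(-1/1109)) + 1593) = 1/((675/3658 - 15/1109) + 1593) = 1/(693705/4056722 + 1593) = 1/(6463051851/4056722) = 4056722/6463051851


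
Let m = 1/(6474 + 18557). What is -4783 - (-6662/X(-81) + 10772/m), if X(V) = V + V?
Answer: -21840739246/81 ≈ -2.6964e+8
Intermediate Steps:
X(V) = 2*V
m = 1/25031 ≈ 3.9950e-5
-4783 - (-6662/X(-81) + 10772/m) = -4783 - (-6662/(2*(-81)) + 10772/(1/25031)) = -4783 - (-6662/(-162) + 10772*25031) = -4783 - (-6662*(-1/162) + 269633932) = -4783 - (3331/81 + 269633932) = -4783 - 1*21840351823/81 = -4783 - 21840351823/81 = -21840739246/81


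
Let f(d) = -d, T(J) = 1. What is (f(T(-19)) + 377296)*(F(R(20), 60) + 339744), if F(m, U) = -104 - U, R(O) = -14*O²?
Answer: 128121836100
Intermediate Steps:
(f(T(-19)) + 377296)*(F(R(20), 60) + 339744) = (-1*1 + 377296)*((-104 - 1*60) + 339744) = (-1 + 377296)*((-104 - 60) + 339744) = 377295*(-164 + 339744) = 377295*339580 = 128121836100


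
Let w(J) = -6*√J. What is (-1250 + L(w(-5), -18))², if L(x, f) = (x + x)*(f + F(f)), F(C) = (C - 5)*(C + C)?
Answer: -470829500 + 24300000*I*√5 ≈ -4.7083e+8 + 5.4336e+7*I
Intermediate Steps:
F(C) = 2*C*(-5 + C) (F(C) = (-5 + C)*(2*C) = 2*C*(-5 + C))
L(x, f) = 2*x*(f + 2*f*(-5 + f)) (L(x, f) = (x + x)*(f + 2*f*(-5 + f)) = (2*x)*(f + 2*f*(-5 + f)) = 2*x*(f + 2*f*(-5 + f)))
(-1250 + L(w(-5), -18))² = (-1250 + 2*(-18)*(-6*I*√5)*(-9 + 2*(-18)))² = (-1250 + 2*(-18)*(-6*I*√5)*(-9 - 36))² = (-1250 + 2*(-18)*(-6*I*√5)*(-45))² = (-1250 - 9720*I*√5)²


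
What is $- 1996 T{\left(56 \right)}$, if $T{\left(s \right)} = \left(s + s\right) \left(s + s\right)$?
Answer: $-25037824$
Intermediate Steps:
$T{\left(s \right)} = 4 s^{2}$ ($T{\left(s \right)} = 2 s 2 s = 4 s^{2}$)
$- 1996 T{\left(56 \right)} = - 1996 \cdot 4 \cdot 56^{2} = - 1996 \cdot 4 \cdot 3136 = \left(-1996\right) 12544 = -25037824$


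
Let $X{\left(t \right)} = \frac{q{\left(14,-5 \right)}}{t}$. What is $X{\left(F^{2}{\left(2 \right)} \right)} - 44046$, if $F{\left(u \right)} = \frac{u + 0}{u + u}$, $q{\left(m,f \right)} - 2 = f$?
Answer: $-44058$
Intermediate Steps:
$q{\left(m,f \right)} = 2 + f$
$F{\left(u \right)} = \frac{1}{2}$ ($F{\left(u \right)} = \frac{u}{2 u} = u \frac{1}{2 u} = \frac{1}{2}$)
$X{\left(t \right)} = - \frac{3}{t}$ ($X{\left(t \right)} = \frac{2 - 5}{t} = - \frac{3}{t}$)
$X{\left(F^{2}{\left(2 \right)} \right)} - 44046 = - \frac{3}{\left(\frac{1}{2}\right)^{2}} - 44046 = - 3 \frac{1}{\frac{1}{4}} - 44046 = \left(-3\right) 4 - 44046 = -12 - 44046 = -44058$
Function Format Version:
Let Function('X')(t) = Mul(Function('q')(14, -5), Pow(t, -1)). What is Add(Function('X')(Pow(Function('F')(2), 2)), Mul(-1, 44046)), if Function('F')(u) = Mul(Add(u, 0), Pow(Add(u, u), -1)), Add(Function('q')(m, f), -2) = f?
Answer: -44058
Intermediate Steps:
Function('q')(m, f) = Add(2, f)
Function('F')(u) = Rational(1, 2) (Function('F')(u) = Mul(u, Pow(Mul(2, u), -1)) = Mul(u, Mul(Rational(1, 2), Pow(u, -1))) = Rational(1, 2))
Function('X')(t) = Mul(-3, Pow(t, -1)) (Function('X')(t) = Mul(Add(2, -5), Pow(t, -1)) = Mul(-3, Pow(t, -1)))
Add(Function('X')(Pow(Function('F')(2), 2)), Mul(-1, 44046)) = Add(Mul(-3, Pow(Pow(Rational(1, 2), 2), -1)), Mul(-1, 44046)) = Add(Mul(-3, Pow(Rational(1, 4), -1)), -44046) = Add(Mul(-3, 4), -44046) = Add(-12, -44046) = -44058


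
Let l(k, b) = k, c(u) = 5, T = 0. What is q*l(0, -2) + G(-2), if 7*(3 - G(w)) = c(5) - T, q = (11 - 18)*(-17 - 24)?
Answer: 16/7 ≈ 2.2857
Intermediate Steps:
q = 287 (q = -7*(-41) = 287)
G(w) = 16/7 (G(w) = 3 - (5 - 1*0)/7 = 3 - (5 + 0)/7 = 3 - 1/7*5 = 3 - 5/7 = 16/7)
q*l(0, -2) + G(-2) = 287*0 + 16/7 = 0 + 16/7 = 16/7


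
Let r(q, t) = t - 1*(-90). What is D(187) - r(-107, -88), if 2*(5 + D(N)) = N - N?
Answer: -7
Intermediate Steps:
D(N) = -5 (D(N) = -5 + (N - N)/2 = -5 + (½)*0 = -5 + 0 = -5)
r(q, t) = 90 + t (r(q, t) = t + 90 = 90 + t)
D(187) - r(-107, -88) = -5 - (90 - 88) = -5 - 1*2 = -5 - 2 = -7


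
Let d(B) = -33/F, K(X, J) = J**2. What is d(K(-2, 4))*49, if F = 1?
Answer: -1617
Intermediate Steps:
d(B) = -33 (d(B) = -33/1 = -33*1 = -33)
d(K(-2, 4))*49 = -33*49 = -1617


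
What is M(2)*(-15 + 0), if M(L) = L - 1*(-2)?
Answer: -60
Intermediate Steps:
M(L) = 2 + L (M(L) = L + 2 = 2 + L)
M(2)*(-15 + 0) = (2 + 2)*(-15 + 0) = 4*(-15) = -60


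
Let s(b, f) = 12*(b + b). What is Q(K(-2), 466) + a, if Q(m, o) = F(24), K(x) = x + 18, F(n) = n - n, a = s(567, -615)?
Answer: 13608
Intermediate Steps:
s(b, f) = 24*b (s(b, f) = 12*(2*b) = 24*b)
a = 13608 (a = 24*567 = 13608)
F(n) = 0
K(x) = 18 + x
Q(m, o) = 0
Q(K(-2), 466) + a = 0 + 13608 = 13608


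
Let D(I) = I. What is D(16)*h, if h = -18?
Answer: -288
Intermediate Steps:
D(16)*h = 16*(-18) = -288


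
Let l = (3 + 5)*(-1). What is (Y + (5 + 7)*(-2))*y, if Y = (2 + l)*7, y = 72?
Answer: -4752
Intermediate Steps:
l = -8 (l = 8*(-1) = -8)
Y = -42 (Y = (2 - 8)*7 = -6*7 = -42)
(Y + (5 + 7)*(-2))*y = (-42 + (5 + 7)*(-2))*72 = (-42 + 12*(-2))*72 = (-42 - 24)*72 = -66*72 = -4752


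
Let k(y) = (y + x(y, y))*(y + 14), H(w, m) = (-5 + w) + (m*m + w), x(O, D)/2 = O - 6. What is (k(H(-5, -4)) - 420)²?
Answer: 308025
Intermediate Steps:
x(O, D) = -12 + 2*O (x(O, D) = 2*(O - 6) = 2*(-6 + O) = -12 + 2*O)
H(w, m) = -5 + m² + 2*w (H(w, m) = (-5 + w) + (m² + w) = (-5 + w) + (w + m²) = -5 + m² + 2*w)
k(y) = (-12 + 3*y)*(14 + y) (k(y) = (y + (-12 + 2*y))*(y + 14) = (-12 + 3*y)*(14 + y))
(k(H(-5, -4)) - 420)² = ((-168 + 3*(-5 + (-4)² + 2*(-5))² + 30*(-5 + (-4)² + 2*(-5))) - 420)² = ((-168 + 3*(-5 + 16 - 10)² + 30*(-5 + 16 - 10)) - 420)² = ((-168 + 3*1² + 30*1) - 420)² = ((-168 + 3*1 + 30) - 420)² = ((-168 + 3 + 30) - 420)² = (-135 - 420)² = (-555)² = 308025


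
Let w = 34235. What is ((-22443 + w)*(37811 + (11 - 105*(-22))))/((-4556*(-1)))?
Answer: 1765808/17 ≈ 1.0387e+5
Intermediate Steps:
((-22443 + w)*(37811 + (11 - 105*(-22))))/((-4556*(-1))) = ((-22443 + 34235)*(37811 + (11 - 105*(-22))))/((-4556*(-1))) = (11792*(37811 + (11 + 2310)))/4556 = (11792*(37811 + 2321))*(1/4556) = (11792*40132)*(1/4556) = 473236544*(1/4556) = 1765808/17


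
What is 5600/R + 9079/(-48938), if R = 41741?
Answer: -14987677/291817294 ≈ -0.051360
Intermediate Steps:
5600/R + 9079/(-48938) = 5600/41741 + 9079/(-48938) = 5600*(1/41741) + 9079*(-1/48938) = 800/5963 - 9079/48938 = -14987677/291817294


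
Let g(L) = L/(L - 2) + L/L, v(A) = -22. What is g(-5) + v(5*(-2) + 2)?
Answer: -142/7 ≈ -20.286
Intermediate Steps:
g(L) = 1 + L/(-2 + L) (g(L) = L/(-2 + L) + 1 = 1 + L/(-2 + L))
g(-5) + v(5*(-2) + 2) = 2*(-1 - 5)/(-2 - 5) - 22 = 2*(-6)/(-7) - 22 = 2*(-1/7)*(-6) - 22 = 12/7 - 22 = -142/7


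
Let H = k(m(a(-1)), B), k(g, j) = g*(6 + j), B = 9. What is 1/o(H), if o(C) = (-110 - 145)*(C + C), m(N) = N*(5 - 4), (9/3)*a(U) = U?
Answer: 1/2550 ≈ 0.00039216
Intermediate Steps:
a(U) = U/3
m(N) = N (m(N) = N*1 = N)
H = -5 (H = ((1/3)*(-1))*(6 + 9) = -1/3*15 = -5)
o(C) = -510*C
1/o(H) = 1/(-510*(-5)) = 1/2550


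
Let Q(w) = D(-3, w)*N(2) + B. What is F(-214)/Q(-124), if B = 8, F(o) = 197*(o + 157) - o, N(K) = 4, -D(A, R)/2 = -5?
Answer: -11015/48 ≈ -229.48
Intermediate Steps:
D(A, R) = 10 (D(A, R) = -2*(-5) = 10)
F(o) = 30929 + 196*o (F(o) = 197*(157 + o) - o = (30929 + 197*o) - o = 30929 + 196*o)
Q(w) = 48 (Q(w) = 10*4 + 8 = 40 + 8 = 48)
F(-214)/Q(-124) = (30929 + 196*(-214))/48 = (30929 - 41944)*(1/48) = -11015*1/48 = -11015/48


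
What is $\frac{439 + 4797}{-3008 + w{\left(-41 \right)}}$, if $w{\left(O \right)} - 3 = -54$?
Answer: $- \frac{748}{437} \approx -1.7117$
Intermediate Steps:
$w{\left(O \right)} = -51$ ($w{\left(O \right)} = 3 - 54 = -51$)
$\frac{439 + 4797}{-3008 + w{\left(-41 \right)}} = \frac{439 + 4797}{-3008 - 51} = \frac{5236}{-3059} = 5236 \left(- \frac{1}{3059}\right) = - \frac{748}{437}$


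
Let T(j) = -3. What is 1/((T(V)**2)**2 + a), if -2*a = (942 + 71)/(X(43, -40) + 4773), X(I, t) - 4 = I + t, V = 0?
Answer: 9560/773347 ≈ 0.012362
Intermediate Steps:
X(I, t) = 4 + I + t (X(I, t) = 4 + (I + t) = 4 + I + t)
a = -1013/9560 (a = -(942 + 71)/(2*((4 + 43 - 40) + 4773)) = -1013/(2*(7 + 4773)) = -1013/(2*4780) = -1/2*1013/4780 = -1013/9560 ≈ -0.10596)
1/((T(V)**2)**2 + a) = 1/(((-3)**2)**2 - 1013/9560) = 1/(9**2 - 1013/9560) = 1/(81 - 1013/9560) = 1/(773347/9560) = 9560/773347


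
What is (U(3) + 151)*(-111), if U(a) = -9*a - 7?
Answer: -12987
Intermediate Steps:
U(a) = -7 - 9*a
(U(3) + 151)*(-111) = ((-7 - 9*3) + 151)*(-111) = ((-7 - 27) + 151)*(-111) = (-34 + 151)*(-111) = 117*(-111) = -12987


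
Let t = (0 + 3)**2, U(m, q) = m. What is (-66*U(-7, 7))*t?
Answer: 4158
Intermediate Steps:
t = 9 (t = 3**2 = 9)
(-66*U(-7, 7))*t = -66*(-7)*9 = 462*9 = 4158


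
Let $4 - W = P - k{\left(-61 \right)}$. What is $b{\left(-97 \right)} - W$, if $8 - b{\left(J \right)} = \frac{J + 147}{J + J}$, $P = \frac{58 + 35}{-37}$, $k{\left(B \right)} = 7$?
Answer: $- \frac{18863}{3589} \approx -5.2558$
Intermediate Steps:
$P = - \frac{93}{37}$ ($P = \left(- \frac{1}{37}\right) 93 = - \frac{93}{37} \approx -2.5135$)
$b{\left(J \right)} = 8 - \frac{147 + J}{2 J}$ ($b{\left(J \right)} = 8 - \frac{J + 147}{J + J} = 8 - \frac{147 + J}{2 J}$)
$W = \frac{500}{37}$ ($W = 4 - \left(- \frac{93}{37} - 7\right) = 4 - - \frac{352}{37} = 4 + \frac{352}{37} = \frac{500}{37} \approx 13.514$)
$b{\left(-97 \right)} - W = \frac{3 \left(-49 + 5 \left(-97\right)\right)}{2 \left(-97\right)} - \frac{500}{37} = \frac{3}{2} \left(- \frac{1}{97}\right) \left(-49 - 485\right) - \frac{500}{37} = \frac{3}{2} \left(- \frac{1}{97}\right) \left(-534\right) - \frac{500}{37} = \frac{801}{97} - \frac{500}{37} = - \frac{18863}{3589}$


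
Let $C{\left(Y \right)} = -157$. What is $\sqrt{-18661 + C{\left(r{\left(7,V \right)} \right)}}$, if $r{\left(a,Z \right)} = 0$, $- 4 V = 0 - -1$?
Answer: $97 i \sqrt{2} \approx 137.18 i$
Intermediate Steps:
$V = - \frac{1}{4}$ ($V = - \frac{0 - -1}{4} = - \frac{0 + 1}{4} = \left(- \frac{1}{4}\right) 1 = - \frac{1}{4} \approx -0.25$)
$\sqrt{-18661 + C{\left(r{\left(7,V \right)} \right)}} = \sqrt{-18661 - 157} = \sqrt{-18818} = 97 i \sqrt{2}$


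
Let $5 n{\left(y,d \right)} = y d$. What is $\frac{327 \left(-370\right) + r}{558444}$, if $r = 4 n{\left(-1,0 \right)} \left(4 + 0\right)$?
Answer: $- \frac{20165}{93074} \approx -0.21666$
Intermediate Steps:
$n{\left(y,d \right)} = \frac{d y}{5}$ ($n{\left(y,d \right)} = \frac{y d}{5} = \frac{d y}{5}$)
$r = 0$ ($r = 4 \cdot \frac{1}{5} \cdot 0 \left(-1\right) \left(4 + 0\right) = 4 \cdot 0 \cdot 4 = 0 \cdot 4 = 0$)
$\frac{327 \left(-370\right) + r}{558444} = \frac{327 \left(-370\right) + 0}{558444} = \left(-120990 + 0\right) \frac{1}{558444} = \left(-120990\right) \frac{1}{558444} = - \frac{20165}{93074}$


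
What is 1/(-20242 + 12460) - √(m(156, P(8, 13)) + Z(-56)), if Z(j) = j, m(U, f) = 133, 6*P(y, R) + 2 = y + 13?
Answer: -1/7782 - √77 ≈ -8.7751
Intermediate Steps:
P(y, R) = 11/6 + y/6 (P(y, R) = -⅓ + (y + 13)/6 = -⅓ + (13 + y)/6 = -⅓ + (13/6 + y/6) = 11/6 + y/6)
1/(-20242 + 12460) - √(m(156, P(8, 13)) + Z(-56)) = 1/(-20242 + 12460) - √(133 - 56) = 1/(-7782) - √77 = -1/7782 - √77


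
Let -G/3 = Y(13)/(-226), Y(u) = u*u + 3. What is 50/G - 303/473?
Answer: 30166/1419 ≈ 21.259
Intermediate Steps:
Y(u) = 3 + u**2 (Y(u) = u**2 + 3 = 3 + u**2)
G = 258/113 (G = -3*(3 + 13**2)/(-226) = -3*(3 + 169)*(-1)/226 = -516*(-1)/226 = -3*(-86/113) = 258/113 ≈ 2.2832)
50/G - 303/473 = 50/(258/113) - 303/473 = 50*(113/258) - 303*1/473 = 2825/129 - 303/473 = 30166/1419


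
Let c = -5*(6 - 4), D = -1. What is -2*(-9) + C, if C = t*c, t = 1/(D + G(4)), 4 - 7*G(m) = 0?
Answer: 124/3 ≈ 41.333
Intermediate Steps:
G(m) = 4/7 (G(m) = 4/7 - 1/7*0 = 4/7 + 0 = 4/7)
c = -10 (c = -5*2 = -10)
t = -7/3 (t = 1/(-1 + 4/7) = 1/(-3/7) = -7/3 ≈ -2.3333)
C = 70/3 (C = -7/3*(-10) = 70/3 ≈ 23.333)
-2*(-9) + C = -2*(-9) + 70/3 = 18 + 70/3 = 124/3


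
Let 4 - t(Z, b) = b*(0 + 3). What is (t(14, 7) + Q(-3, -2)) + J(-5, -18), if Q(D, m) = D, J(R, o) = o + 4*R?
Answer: -58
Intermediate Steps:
t(Z, b) = 4 - 3*b (t(Z, b) = 4 - b*(0 + 3) = 4 - b*3 = 4 - 3*b)
(t(14, 7) + Q(-3, -2)) + J(-5, -18) = ((4 - 3*7) - 3) + (-18 + 4*(-5)) = ((4 - 21) - 3) + (-18 - 20) = (-17 - 3) - 38 = -20 - 38 = -58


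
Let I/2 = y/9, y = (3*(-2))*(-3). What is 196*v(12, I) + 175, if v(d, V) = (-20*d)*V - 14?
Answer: -190729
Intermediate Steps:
y = 18 (y = -6*(-3) = 18)
I = 4 (I = 2*(18/9) = 2*(18*(⅑)) = 2*2 = 4)
v(d, V) = -14 - 20*V*d (v(d, V) = -20*V*d - 14 = -14 - 20*V*d)
196*v(12, I) + 175 = 196*(-14 - 20*4*12) + 175 = 196*(-14 - 960) + 175 = 196*(-974) + 175 = -190904 + 175 = -190729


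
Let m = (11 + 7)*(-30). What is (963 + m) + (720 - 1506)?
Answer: -363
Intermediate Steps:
m = -540 (m = 18*(-30) = -540)
(963 + m) + (720 - 1506) = (963 - 540) + (720 - 1506) = 423 - 786 = -363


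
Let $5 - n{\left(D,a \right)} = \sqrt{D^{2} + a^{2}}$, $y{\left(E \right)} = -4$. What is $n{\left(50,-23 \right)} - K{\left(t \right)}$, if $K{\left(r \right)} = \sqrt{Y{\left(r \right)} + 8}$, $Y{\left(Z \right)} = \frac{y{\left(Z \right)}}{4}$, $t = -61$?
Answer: $5 - \sqrt{7} - \sqrt{3029} \approx -52.682$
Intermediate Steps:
$Y{\left(Z \right)} = -1$ ($Y{\left(Z \right)} = - \frac{4}{4} = \left(-4\right) \frac{1}{4} = -1$)
$n{\left(D,a \right)} = 5 - \sqrt{D^{2} + a^{2}}$
$K{\left(r \right)} = \sqrt{7}$ ($K{\left(r \right)} = \sqrt{-1 + 8} = \sqrt{7}$)
$n{\left(50,-23 \right)} - K{\left(t \right)} = \left(5 - \sqrt{50^{2} + \left(-23\right)^{2}}\right) - \sqrt{7} = \left(5 - \sqrt{2500 + 529}\right) - \sqrt{7} = \left(5 - \sqrt{3029}\right) - \sqrt{7} = 5 - \sqrt{7} - \sqrt{3029}$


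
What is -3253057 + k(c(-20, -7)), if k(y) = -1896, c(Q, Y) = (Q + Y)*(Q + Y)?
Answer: -3254953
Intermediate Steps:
c(Q, Y) = (Q + Y)²
-3253057 + k(c(-20, -7)) = -3253057 - 1896 = -3254953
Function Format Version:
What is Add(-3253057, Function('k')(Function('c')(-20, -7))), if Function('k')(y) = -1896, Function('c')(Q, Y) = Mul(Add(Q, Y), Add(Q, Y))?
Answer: -3254953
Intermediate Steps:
Function('c')(Q, Y) = Pow(Add(Q, Y), 2)
Add(-3253057, Function('k')(Function('c')(-20, -7))) = Add(-3253057, -1896) = -3254953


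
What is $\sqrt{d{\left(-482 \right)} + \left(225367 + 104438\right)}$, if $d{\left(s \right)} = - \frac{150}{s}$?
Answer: $\frac{2 \sqrt{4788855570}}{241} \approx 574.29$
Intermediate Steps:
$\sqrt{d{\left(-482 \right)} + \left(225367 + 104438\right)} = \sqrt{- \frac{150}{-482} + \left(225367 + 104438\right)} = \sqrt{\left(-150\right) \left(- \frac{1}{482}\right) + 329805} = \sqrt{\frac{75}{241} + 329805} = \sqrt{\frac{79483080}{241}} = \frac{2 \sqrt{4788855570}}{241}$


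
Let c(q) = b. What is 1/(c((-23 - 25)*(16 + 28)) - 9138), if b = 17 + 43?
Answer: -1/9078 ≈ -0.00011016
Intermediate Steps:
b = 60
c(q) = 60
1/(c((-23 - 25)*(16 + 28)) - 9138) = 1/(60 - 9138) = 1/(-9078) = -1/9078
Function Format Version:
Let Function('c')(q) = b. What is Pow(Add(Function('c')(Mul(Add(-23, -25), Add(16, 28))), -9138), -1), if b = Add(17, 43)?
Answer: Rational(-1, 9078) ≈ -0.00011016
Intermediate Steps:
b = 60
Function('c')(q) = 60
Pow(Add(Function('c')(Mul(Add(-23, -25), Add(16, 28))), -9138), -1) = Pow(Add(60, -9138), -1) = Pow(-9078, -1) = Rational(-1, 9078)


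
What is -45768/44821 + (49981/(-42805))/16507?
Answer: -4620155907583/4524245410405 ≈ -1.0212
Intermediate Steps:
-45768/44821 + (49981/(-42805))/16507 = -45768*1/44821 + (49981*(-1/42805))*(1/16507) = -45768/44821 - 49981/42805*1/16507 = -45768/44821 - 49981/706582135 = -4620155907583/4524245410405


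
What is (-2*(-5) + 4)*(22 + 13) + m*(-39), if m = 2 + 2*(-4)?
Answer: 724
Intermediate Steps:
m = -6 (m = 2 - 8 = -6)
(-2*(-5) + 4)*(22 + 13) + m*(-39) = (-2*(-5) + 4)*(22 + 13) - 6*(-39) = (10 + 4)*35 + 234 = 14*35 + 234 = 490 + 234 = 724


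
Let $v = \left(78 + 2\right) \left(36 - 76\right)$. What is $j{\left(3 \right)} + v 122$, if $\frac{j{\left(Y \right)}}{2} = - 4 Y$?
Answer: $-390424$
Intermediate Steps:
$j{\left(Y \right)} = - 8 Y$ ($j{\left(Y \right)} = 2 \left(- 4 Y\right) = - 8 Y$)
$v = -3200$ ($v = 80 \left(-40\right) = -3200$)
$j{\left(3 \right)} + v 122 = \left(-8\right) 3 - 390400 = -24 - 390400 = -390424$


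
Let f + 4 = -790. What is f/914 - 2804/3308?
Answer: -648676/377939 ≈ -1.7164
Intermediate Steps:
f = -794 (f = -4 - 790 = -794)
f/914 - 2804/3308 = -794/914 - 2804/3308 = -794*1/914 - 2804*1/3308 = -397/457 - 701/827 = -648676/377939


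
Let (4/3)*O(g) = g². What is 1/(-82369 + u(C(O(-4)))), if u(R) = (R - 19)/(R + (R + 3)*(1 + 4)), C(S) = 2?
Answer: -27/2223980 ≈ -1.2140e-5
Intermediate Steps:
O(g) = 3*g²/4
u(R) = (-19 + R)/(15 + 6*R) (u(R) = (-19 + R)/(R + (3 + R)*5) = (-19 + R)/(R + (15 + 5*R)) = (-19 + R)/(15 + 6*R))
1/(-82369 + u(C(O(-4)))) = 1/(-82369 + (-19 + 2)/(3*(5 + 2*2))) = 1/(-82369 + (⅓)*(-17)/(5 + 4)) = 1/(-82369 + (⅓)*(-17)/9) = 1/(-82369 + (⅓)*(⅑)*(-17)) = 1/(-82369 - 17/27) = 1/(-2223980/27) = -27/2223980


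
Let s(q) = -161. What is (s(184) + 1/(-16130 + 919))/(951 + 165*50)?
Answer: -816324/46652137 ≈ -0.017498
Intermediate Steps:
(s(184) + 1/(-16130 + 919))/(951 + 165*50) = (-161 + 1/(-16130 + 919))/(951 + 165*50) = (-161 + 1/(-15211))/(951 + 8250) = (-161 - 1/15211)/9201 = -2448972/15211*1/9201 = -816324/46652137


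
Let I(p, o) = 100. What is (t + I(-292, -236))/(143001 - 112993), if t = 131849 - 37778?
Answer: 8561/2728 ≈ 3.1382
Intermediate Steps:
t = 94071
(t + I(-292, -236))/(143001 - 112993) = (94071 + 100)/(143001 - 112993) = 94171/30008 = 94171*(1/30008) = 8561/2728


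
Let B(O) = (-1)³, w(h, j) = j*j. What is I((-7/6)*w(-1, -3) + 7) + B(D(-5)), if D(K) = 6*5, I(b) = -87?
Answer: -88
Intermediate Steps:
w(h, j) = j²
D(K) = 30
B(O) = -1
I((-7/6)*w(-1, -3) + 7) + B(D(-5)) = -87 - 1 = -88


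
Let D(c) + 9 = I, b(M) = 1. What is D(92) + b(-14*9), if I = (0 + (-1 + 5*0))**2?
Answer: -7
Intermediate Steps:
I = 1 (I = (0 + (-1 + 0))**2 = (0 - 1)**2 = (-1)**2 = 1)
D(c) = -8 (D(c) = -9 + 1 = -8)
D(92) + b(-14*9) = -8 + 1 = -7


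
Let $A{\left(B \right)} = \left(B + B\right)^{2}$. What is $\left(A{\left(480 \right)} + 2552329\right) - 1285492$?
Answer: $2188437$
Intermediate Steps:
$A{\left(B \right)} = 4 B^{2}$ ($A{\left(B \right)} = \left(2 B\right)^{2} = 4 B^{2}$)
$\left(A{\left(480 \right)} + 2552329\right) - 1285492 = \left(4 \cdot 480^{2} + 2552329\right) - 1285492 = \left(4 \cdot 230400 + 2552329\right) - 1285492 = \left(921600 + 2552329\right) - 1285492 = 3473929 - 1285492 = 2188437$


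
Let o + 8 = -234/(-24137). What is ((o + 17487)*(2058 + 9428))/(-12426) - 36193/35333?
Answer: -85614431419548016/5298649074273 ≈ -16158.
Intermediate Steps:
o = -192862/24137 (o = -8 - 234/(-24137) = -8 - 234*(-1/24137) = -8 + 234/24137 = -192862/24137 ≈ -7.9903)
((o + 17487)*(2058 + 9428))/(-12426) - 36193/35333 = ((-192862/24137 + 17487)*(2058 + 9428))/(-12426) - 36193/35333 = ((421890857/24137)*11486)*(-1/12426) - 36193*1/35333 = (4845838383502/24137)*(-1/12426) - 36193/35333 = -2422919191751/149963181 - 36193/35333 = -85614431419548016/5298649074273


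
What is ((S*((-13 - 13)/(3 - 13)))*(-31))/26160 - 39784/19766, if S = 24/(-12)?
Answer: -1296953951/646348200 ≈ -2.0066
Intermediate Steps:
S = -2 (S = 24*(-1/12) = -2)
((S*((-13 - 13)/(3 - 13)))*(-31))/26160 - 39784/19766 = (-2*(-13 - 13)/(3 - 13)*(-31))/26160 - 39784/19766 = (-(-52)/(-10)*(-31))*(1/26160) - 39784*1/19766 = (-(-52)*(-1)/10*(-31))*(1/26160) - 19892/9883 = (-2*13/5*(-31))*(1/26160) - 19892/9883 = -26/5*(-31)*(1/26160) - 19892/9883 = (806/5)*(1/26160) - 19892/9883 = 403/65400 - 19892/9883 = -1296953951/646348200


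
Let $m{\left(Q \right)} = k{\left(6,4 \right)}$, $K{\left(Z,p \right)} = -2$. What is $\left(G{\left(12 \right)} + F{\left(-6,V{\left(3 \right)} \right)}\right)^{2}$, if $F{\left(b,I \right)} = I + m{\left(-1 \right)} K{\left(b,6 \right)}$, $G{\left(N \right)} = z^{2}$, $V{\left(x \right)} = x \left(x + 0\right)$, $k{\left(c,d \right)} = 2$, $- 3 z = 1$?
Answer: $\frac{2116}{81} \approx 26.123$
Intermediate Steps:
$z = - \frac{1}{3}$ ($z = \left(- \frac{1}{3}\right) 1 = - \frac{1}{3} \approx -0.33333$)
$m{\left(Q \right)} = 2$
$V{\left(x \right)} = x^{2}$ ($V{\left(x \right)} = x x = x^{2}$)
$G{\left(N \right)} = \frac{1}{9}$ ($G{\left(N \right)} = \left(- \frac{1}{3}\right)^{2} = \frac{1}{9}$)
$F{\left(b,I \right)} = -4 + I$ ($F{\left(b,I \right)} = I + 2 \left(-2\right) = I - 4 = -4 + I$)
$\left(G{\left(12 \right)} + F{\left(-6,V{\left(3 \right)} \right)}\right)^{2} = \left(\frac{1}{9} - \left(4 - 3^{2}\right)\right)^{2} = \left(\frac{1}{9} + \left(-4 + 9\right)\right)^{2} = \left(\frac{1}{9} + 5\right)^{2} = \left(\frac{46}{9}\right)^{2} = \frac{2116}{81}$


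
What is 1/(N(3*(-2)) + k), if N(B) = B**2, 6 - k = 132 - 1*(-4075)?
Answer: -1/4165 ≈ -0.00024010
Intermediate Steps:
k = -4201 (k = 6 - (132 - 1*(-4075)) = 6 - (132 + 4075) = 6 - 1*4207 = 6 - 4207 = -4201)
1/(N(3*(-2)) + k) = 1/((3*(-2))**2 - 4201) = 1/((-6)**2 - 4201) = 1/(36 - 4201) = 1/(-4165) = -1/4165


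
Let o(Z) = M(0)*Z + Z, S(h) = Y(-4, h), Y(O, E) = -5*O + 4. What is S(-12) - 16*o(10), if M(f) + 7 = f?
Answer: 984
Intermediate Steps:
M(f) = -7 + f
Y(O, E) = 4 - 5*O
S(h) = 24 (S(h) = 4 - 5*(-4) = 4 + 20 = 24)
o(Z) = -6*Z (o(Z) = (-7 + 0)*Z + Z = -7*Z + Z = -6*Z)
S(-12) - 16*o(10) = 24 - (-96)*10 = 24 - 16*(-60) = 24 + 960 = 984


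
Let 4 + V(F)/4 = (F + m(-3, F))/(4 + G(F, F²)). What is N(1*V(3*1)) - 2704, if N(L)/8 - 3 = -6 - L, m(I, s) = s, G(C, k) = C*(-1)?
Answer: -2792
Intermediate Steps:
G(C, k) = -C
V(F) = -16 + 8*F/(4 - F) (V(F) = -16 + 4*((F + F)/(4 - F)) = -16 + 4*((2*F)/(4 - F)) = -16 + 4*(2*F/(4 - F)) = -16 + 8*F/(4 - F))
N(L) = -24 - 8*L (N(L) = 24 + 8*(-6 - L) = 24 + (-48 - 8*L) = -24 - 8*L)
N(1*V(3*1)) - 2704 = (-24 - 8*8*(8 - 9)/(-4 + 3*1)) - 2704 = (-24 - 8*8*(8 - 3*3)/(-4 + 3)) - 2704 = (-24 - 8*8*(8 - 9)/(-1)) - 2704 = (-24 - 8*8*(-1)*(-1)) - 2704 = (-24 - 8*8) - 2704 = (-24 - 64) - 2704 = -88 - 2704 = -2792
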